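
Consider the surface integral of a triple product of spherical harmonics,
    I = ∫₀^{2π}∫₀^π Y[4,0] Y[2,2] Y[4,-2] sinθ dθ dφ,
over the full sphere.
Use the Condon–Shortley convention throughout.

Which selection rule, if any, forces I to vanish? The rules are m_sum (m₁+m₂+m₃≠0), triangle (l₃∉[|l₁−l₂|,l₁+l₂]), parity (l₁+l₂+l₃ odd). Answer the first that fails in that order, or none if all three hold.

azimuthal sum: 0 + 2 − 2 = 0  ✓
2 ≤ 4 ≤ 6 (triangle on l)  ✓
L = 4 + 2 + 4 = 10 (even)  ✓

none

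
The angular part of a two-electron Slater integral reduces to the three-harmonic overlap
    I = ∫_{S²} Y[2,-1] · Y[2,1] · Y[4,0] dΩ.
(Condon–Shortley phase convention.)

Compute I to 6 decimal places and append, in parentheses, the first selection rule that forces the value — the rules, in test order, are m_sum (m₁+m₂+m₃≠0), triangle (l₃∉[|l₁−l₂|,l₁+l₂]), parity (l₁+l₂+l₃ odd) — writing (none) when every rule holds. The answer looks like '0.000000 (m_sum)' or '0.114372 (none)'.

0.161197 (none)

Rules hold: Σm=0, L=8 even, 0≤4≤4.
N = 5·5·9 = 225
Δ = 0!·4!·4!/9! = 1/630
Racah Σ t=0..0: t=0:+1/16 = 1/16
⇒ 3j(2 2 4; 0 0 0)² = 2/35, sgn +1
Racah Σ t=0..0: t=0:+1/36 = 1/36
⇒ 3j(2 2 4; -1 1 0)² = 8/315, sgn +1
4πI² = N·(3j₀)²·(3jₘ)² = 16/49
I = +1·√(0.326531/4π) = 0.16119702
No selection rule forces the value: the integral is nonzero (none).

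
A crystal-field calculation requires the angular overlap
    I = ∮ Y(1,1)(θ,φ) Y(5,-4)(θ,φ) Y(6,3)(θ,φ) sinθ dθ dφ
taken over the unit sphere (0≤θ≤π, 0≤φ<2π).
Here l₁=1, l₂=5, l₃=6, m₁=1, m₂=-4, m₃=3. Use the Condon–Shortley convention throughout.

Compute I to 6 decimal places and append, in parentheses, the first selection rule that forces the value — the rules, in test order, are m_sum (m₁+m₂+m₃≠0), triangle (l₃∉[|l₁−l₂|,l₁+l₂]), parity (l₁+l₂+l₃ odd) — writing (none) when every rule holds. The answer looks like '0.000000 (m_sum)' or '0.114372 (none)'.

Checks pass: Σm=0; 12 even; l₃=6∈[4,6].
(2·1+1)(2·5+1)(2·6+1) = 429
Δ: 0! 2! 10! / 13! → 1/858
sum: t=0:+1/14400 = 1/14400
3j²(1 5 6; 0 0 0) = Δ·Π!·Σ² = 6/143  (sign +1)
sum: t=0:+1/725760 = 1/725760
3j²(1 5 6; 1 -4 3) = Δ·Π!·Σ² = 1/286  (sign -1)
combine: 4πI² = 429·6/143·1/286 = 9/143
take √, sign -1: I = -0.07076985
No selection rule forces the value: the integral is nonzero (none).

-0.070770 (none)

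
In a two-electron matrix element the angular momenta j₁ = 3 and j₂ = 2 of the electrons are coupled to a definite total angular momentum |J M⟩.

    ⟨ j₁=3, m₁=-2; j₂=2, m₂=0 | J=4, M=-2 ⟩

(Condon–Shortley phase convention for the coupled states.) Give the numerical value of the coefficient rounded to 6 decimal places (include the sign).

−√(12/35) ≈ -0.585540

√[9·1!5!3!/10! · 1!5!2!2!2!6!] = √(8640/7)
  +(−1)^0/∏(0,1,5,2,0,1)! = 1/240  (running 1/240)
  +(−1)^1/∏(1,0,4,1,1,2)! = -1/48  (running -1/60)
⟨..|..⟩ = √(8640/7)·(-1/60) = -0.585540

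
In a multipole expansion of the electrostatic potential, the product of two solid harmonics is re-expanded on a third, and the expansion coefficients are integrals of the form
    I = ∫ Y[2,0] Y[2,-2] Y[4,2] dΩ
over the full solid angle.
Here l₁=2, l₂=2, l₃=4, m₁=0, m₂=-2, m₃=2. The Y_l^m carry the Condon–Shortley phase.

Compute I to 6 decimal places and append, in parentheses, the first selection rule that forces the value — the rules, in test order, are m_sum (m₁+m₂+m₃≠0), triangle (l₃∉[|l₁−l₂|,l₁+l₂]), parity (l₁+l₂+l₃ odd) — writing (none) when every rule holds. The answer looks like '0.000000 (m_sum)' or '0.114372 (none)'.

Checks pass: Σm=0; 8 even; l₃=4∈[0,4].
(2·2+1)(2·2+1)(2·4+1) = 225
Δ: 0! 4! 4! / 9! → 1/630
sum: t=0:+1/16 = 1/16
3j²(2 2 4; 0 0 0) = Δ·Π!·Σ² = 2/35  (sign +1)
sum: t=0:+1/96 = 1/96
3j²(2 2 4; 0 -2 2) = Δ·Π!·Σ² = 1/42  (sign +1)
combine: 4πI² = 225·2/35·1/42 = 15/49
take √, sign +1: I = 0.15607835
No selection rule forces the value: the integral is nonzero (none).

0.156078 (none)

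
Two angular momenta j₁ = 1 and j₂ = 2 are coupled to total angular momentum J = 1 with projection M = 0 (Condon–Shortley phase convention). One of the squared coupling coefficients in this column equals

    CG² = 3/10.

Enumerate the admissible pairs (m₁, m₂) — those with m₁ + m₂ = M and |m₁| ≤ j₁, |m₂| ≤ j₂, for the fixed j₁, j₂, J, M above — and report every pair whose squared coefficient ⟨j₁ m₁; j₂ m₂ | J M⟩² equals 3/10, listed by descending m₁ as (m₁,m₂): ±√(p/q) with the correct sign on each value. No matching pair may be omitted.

(1,-1): +√(3/10); (-1,1): +√(3/10)

Admissible pairs with m₁+m₂ = M = 0: (-1,1), (0,0), (1,-1)
  (m₁,m₂)=(1,-1): CG² = 3/10, CG = +√(3/10)   ← matches the target
  (m₁,m₂)=(0,0): CG² = 2/5, CG = −√(2/5)
  (m₁,m₂)=(-1,1): CG² = 3/10, CG = +√(3/10)   ← matches the target
Pairs with CG² = 3/10: (1,-1): +√(3/10); (-1,1): +√(3/10)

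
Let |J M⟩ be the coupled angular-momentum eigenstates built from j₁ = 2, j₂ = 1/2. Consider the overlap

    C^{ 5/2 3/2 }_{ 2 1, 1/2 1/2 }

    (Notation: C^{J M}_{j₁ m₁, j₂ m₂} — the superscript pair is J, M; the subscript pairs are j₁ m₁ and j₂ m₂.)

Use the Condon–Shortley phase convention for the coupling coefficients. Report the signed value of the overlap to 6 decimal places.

j₁+j₂−J=0  J+j₁−j₂=4  J−j₁+j₂=1  j₁+j₂+J+1=6
(j₁±m₁, j₂±m₂, J±M) = (3,1,1,0,4,1)
P² = 144/5
sum k=0..0:
  [0] +1/6 = 1/6
S = 1/6
C² = P²·S² = 4/5 ; C = +0.894427

+√(4/5) ≈ +0.894427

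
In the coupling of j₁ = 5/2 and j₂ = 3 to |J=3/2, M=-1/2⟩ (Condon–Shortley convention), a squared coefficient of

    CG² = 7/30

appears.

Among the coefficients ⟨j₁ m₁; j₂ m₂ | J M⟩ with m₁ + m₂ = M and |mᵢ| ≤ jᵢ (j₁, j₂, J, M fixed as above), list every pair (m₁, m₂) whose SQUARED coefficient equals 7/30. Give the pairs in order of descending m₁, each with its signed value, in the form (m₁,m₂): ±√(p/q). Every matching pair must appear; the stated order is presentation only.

(-3/2,1): −√(7/30)

Admissible pairs with m₁+m₂ = M = -1/2: (-5/2,2), (-3/2,1), (-1/2,0), (1/2,-1), (3/2,-2), (5/2,-3)
  (m₁,m₂)=(5/2,-3): CG² = 5/14, CG = +√(5/14)
  (m₁,m₂)=(3/2,-2): CG² = 1/21, CG = −√(1/21)
  (m₁,m₂)=(1/2,-1): CG² = 1/105, CG = −√(1/105)
  (m₁,m₂)=(-1/2,0): CG² = 4/35, CG = +√(4/35)
  (m₁,m₂)=(-3/2,1): CG² = 7/30, CG = −√(7/30)   ← matches the target
  (m₁,m₂)=(-5/2,2): CG² = 5/21, CG = +√(5/21)
Pairs with CG² = 7/30: (-3/2,1): −√(7/30)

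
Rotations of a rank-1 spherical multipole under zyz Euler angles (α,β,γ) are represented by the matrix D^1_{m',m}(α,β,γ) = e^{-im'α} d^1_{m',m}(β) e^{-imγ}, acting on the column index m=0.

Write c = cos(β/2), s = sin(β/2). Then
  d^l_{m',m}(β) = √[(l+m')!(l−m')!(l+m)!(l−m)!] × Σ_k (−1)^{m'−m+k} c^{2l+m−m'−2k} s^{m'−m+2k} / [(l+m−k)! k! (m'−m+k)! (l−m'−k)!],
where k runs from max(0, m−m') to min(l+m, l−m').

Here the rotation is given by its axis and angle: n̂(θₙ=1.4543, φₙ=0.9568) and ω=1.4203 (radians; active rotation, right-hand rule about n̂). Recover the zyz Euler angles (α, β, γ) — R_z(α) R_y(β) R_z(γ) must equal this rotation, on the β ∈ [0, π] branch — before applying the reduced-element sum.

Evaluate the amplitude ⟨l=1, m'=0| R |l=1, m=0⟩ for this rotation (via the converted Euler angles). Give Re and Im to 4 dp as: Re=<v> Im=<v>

Axis–angle → zyz. n̂ = (sinθₙcosφₙ, sinθₙsinφₙ, cosθₙ) = (+0.572233, +0.811812, +0.116233), ω = 1.4203.
R = I cosω + sinω [n̂]ₓ + (1−cosω) n̂n̂ᵀ gives
  R = [+0.428286, +0.279978, +0.859176; +0.509816, +0.710159, -0.485553; -0.746096, +0.645977, +0.161413]
β = atan2(√(R₁₃²+R₂₃²), R₃₃) = 1.408674; α = atan2(R₂₃, R₁₃) mod 2π = 5.768794; γ = atan2(R₃₂, −R₃₁) mod 2π = 0.713602
D^1_{0,0}(5.7688,1.4087,0.7136) = e^{-i·0·5.7688}·d^1_{0,0}(1.4087)·e^{-i·0·0.7136}. Compute d first:
With c≡cos(β/2)=0.762041 and s≡sin(β/2)=0.647529, N=[1·1·1·1]^{1/2}=1.000000
k: max(0,(0)−(0))=0 … min(1+(0),1−(0))=1
  k=0: (−1)^0·1.0000/(1)·0.7620^2·0.6475^0 = +0.580707
  k=1: (−1)^1·1.0000/(1)·0.7620^0·0.6475^2 = -0.419293
d^1_{0,0}(1.4087) = +0.580707 -0.419293 = +0.161413
Phases: e^{-i·(0)·5.7688}=+1.000000+0.000000i, e^{-i·(0)·0.7136}=+1.000000+0.000000i ⇒ D=+0.161413+0.000000i

Re=0.1614 Im=0.0000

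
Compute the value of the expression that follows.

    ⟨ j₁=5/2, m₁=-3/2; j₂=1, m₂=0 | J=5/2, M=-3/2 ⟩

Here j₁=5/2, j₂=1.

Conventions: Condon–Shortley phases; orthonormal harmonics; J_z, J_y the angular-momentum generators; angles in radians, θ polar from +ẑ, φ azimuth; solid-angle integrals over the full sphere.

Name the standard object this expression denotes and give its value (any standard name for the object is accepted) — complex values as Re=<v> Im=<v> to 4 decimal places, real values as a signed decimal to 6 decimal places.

This is a Clebsch–Gordan (vector-coupling) coefficient.
triangle: 1!·4!·1!/7! = 24/5040
(j±m)!: 1!·4!·1!·1!·1!·4! = 576
prefactor² = (2J+1)·Δ·N² = 576/35
  k=0: +1/(0!·1!·4!·1!·0!·0!) = 1/24
  k=1: −1/(1!·0!·3!·0!·1!·1!) = -1/6
Σ = -1/8  ⇒  CG² = 576/35·(-1/8)² = 9/35
CG = −√(9/35) = -0.507093

Clebsch–Gordan coefficient, −√(9/35) ≈ -0.507093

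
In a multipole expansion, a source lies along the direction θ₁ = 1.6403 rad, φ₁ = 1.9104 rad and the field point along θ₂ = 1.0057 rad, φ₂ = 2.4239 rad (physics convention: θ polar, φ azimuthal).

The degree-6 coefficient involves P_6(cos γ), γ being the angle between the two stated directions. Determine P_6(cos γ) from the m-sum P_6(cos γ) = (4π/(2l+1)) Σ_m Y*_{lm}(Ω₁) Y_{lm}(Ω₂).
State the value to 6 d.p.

Term-by-term m-sum for l=6 (normalisation 4π/13 = 0.966644):
  [-6]  conj(Y_{6,-6})(Ω₁) = 0.21428 - 0.42518j ; Y_{6,-6}(Ω₂) = -0.06926 - 0.16102j ; Δ = -0.08330 - 0.00505j
  [-5]  conj(Y_{6,-5})(Ω₁) = 0.11389 + 0.01457j ; Y_{6,-5}(Ω₂) = 0.34720 + 0.16638j ; Δ = 0.03712 + 0.02401j
  [-4]  conj(Y_{6,-4})(Ω₁) = -0.07053 - 0.32708j ; Y_{6,-4}(Ω₂) = -0.37676 + 0.10460j ; Δ = 0.06079 + 0.11585j
  [-3]  conj(Y_{6,-3})(Ω₁) = 0.11269 - 0.06940j ; Y_{6,-3}(Ω₂) = 0.01783 - 0.02708j ; Δ = 0.00013 - 0.00429j
  [-2]  conj(Y_{6,-2})(Ω₁) = -0.23049 - 0.18609j ; Y_{6,-2}(Ω₂) = -0.04541 - 0.33330j ; Δ = -0.05156 + 0.08527j
  [-1]  conj(Y_{6,-1})(Ω₁) = 0.04617 - 0.13068j ; Y_{6,-1}(Ω₂) = 0.12480 + 0.10895j ; Δ = 0.02000 - 0.01128j
  [+0]  conj(Y_{6,0})(Ω₁) = -0.28612 + 0.00000j ; Y_{6,0}(Ω₂) = 0.29586 + 0.00000j ; Δ = -0.08465 + 0.00000j
  [+1]  conj(Y_{6,1})(Ω₁) = -0.04617 - 0.13068j ; Y_{6,1}(Ω₂) = -0.12480 + 0.10895j ; Δ = 0.02000 + 0.01128j
  [+2]  conj(Y_{6,2})(Ω₁) = -0.23049 + 0.18609j ; Y_{6,2}(Ω₂) = -0.04541 + 0.33330j ; Δ = -0.05156 - 0.08527j
  [+3]  conj(Y_{6,3})(Ω₁) = -0.11269 - 0.06940j ; Y_{6,3}(Ω₂) = -0.01783 - 0.02708j ; Δ = 0.00013 + 0.00429j
  [+4]  conj(Y_{6,4})(Ω₁) = -0.07053 + 0.32708j ; Y_{6,4}(Ω₂) = -0.37676 - 0.10460j ; Δ = 0.06079 - 0.11585j
  [+5]  conj(Y_{6,5})(Ω₁) = -0.11389 + 0.01457j ; Y_{6,5}(Ω₂) = -0.34720 + 0.16638j ; Δ = 0.03712 - 0.02401j
  [+6]  conj(Y_{6,6})(Ω₁) = 0.21428 + 0.42518j ; Y_{6,6}(Ω₂) = -0.06926 + 0.16102j ; Δ = -0.08330 + 0.00505j
Σ over m = -0.11830 + 0.00000j; ×(4π/13) → -0.11435 + 0.00000j. Real part: -0.114351

-0.114351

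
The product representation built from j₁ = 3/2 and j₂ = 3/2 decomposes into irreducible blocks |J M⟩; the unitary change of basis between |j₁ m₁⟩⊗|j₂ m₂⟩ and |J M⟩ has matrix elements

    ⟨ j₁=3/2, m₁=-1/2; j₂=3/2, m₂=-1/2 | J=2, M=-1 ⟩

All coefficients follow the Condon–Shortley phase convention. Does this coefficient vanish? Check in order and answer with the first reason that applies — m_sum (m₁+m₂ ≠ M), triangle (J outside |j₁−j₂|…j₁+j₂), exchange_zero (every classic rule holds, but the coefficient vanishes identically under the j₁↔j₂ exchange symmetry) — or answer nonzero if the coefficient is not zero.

m-sum: m₁+m₂ = -1/2+(-1/2) = -1, M = -1  ✓
triangle: |j₁−j₂| = 0 ≤ J = 2 ≤ j₁+j₂ = 3  ✓
exchange: j₁=j₂ and m₁=m₂, and (−1)^(j₁+j₂−J) = (−1)^1 = −1 forces ⟨j₁m₁;j₂m₂|JM⟩ = −⟨j₂m₂;j₁m₁|JM⟩ = −⟨j₁m₁;j₂m₂|JM⟩ ⇒ the coefficient vanishes identically
Racah sum check: Σ_k collapses to 0 ⇒ CG = 0

exchange_zero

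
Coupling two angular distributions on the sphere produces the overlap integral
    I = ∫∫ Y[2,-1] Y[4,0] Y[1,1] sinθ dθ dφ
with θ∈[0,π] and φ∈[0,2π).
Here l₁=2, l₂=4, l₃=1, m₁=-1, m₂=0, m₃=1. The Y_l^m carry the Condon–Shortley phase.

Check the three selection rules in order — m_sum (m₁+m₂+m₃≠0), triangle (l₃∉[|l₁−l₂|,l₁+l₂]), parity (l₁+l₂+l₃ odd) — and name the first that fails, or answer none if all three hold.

m₁+m₂+m₃ = -1 + 0 + 1 = 0  ✓
triangle: need |l₁−l₂| ≤ l₃ ≤ l₁+l₂ = [2,6]; l₃=1 is outside  ✗
parity: l₁+l₂+l₃ = 7 is odd

triangle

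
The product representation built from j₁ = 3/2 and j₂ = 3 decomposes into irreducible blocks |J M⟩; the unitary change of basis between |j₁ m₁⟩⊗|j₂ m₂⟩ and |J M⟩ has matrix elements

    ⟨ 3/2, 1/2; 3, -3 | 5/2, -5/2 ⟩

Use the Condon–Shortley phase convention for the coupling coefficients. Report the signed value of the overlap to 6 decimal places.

+0.731925

√[6·2!1!4!/8! · 2!1!0!6!0!5!] = √(8640/7)
  +(−1)^0/∏(0,2,1,0,0,4)! = 1/48  (running 1/48)
⟨..|..⟩ = √(8640/7)·(1/48) = +0.731925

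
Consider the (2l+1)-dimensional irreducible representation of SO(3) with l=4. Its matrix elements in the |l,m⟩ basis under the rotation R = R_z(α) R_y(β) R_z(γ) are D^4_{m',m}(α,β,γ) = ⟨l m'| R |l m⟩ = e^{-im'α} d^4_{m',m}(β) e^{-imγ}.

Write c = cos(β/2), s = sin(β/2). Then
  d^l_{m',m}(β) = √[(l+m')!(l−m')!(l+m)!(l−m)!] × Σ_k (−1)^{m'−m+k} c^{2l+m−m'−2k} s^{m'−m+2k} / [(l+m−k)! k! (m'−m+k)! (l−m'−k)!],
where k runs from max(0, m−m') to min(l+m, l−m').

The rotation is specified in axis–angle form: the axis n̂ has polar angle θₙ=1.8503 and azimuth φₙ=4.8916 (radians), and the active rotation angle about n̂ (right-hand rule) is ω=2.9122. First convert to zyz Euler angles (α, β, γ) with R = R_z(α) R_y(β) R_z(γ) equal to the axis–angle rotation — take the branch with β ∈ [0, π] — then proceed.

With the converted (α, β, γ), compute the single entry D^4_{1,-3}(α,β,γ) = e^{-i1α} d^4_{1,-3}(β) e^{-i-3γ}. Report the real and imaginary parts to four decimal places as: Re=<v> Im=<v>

Re=0.4439 Im=0.0330

Axis–angle → zyz. n̂ = (sinθₙcosφₙ, sinθₙsinφₙ, cosθₙ) = (+0.171336, -0.945799, -0.275879), ω = 2.9122.
R = I cosω + sinω [n̂]ₓ + (1−cosω) n̂n̂ᵀ gives
  R = [-0.915862, -0.257122, -0.308359; -0.382584, +0.791833, +0.476057; +0.121764, +0.553976, -0.823580]
β = atan2(√(R₁₃²+R₂₃²), R₃₃) = 2.538491; α = atan2(R₂₃, R₁₃) mod 2π = 2.145578; γ = atan2(R₃₂, −R₃₁) mod 2π = 1.787156
First d^4_{1,-3}(β=2.5385), then the phase factors e^{-i(1)α} and e^{-i(-3)γ}:
c=cos(2.538491/2)=0.297001, s=sin(2.538491/2)=0.954877; N=√[120·6·1·5040]=1904.940944
k∈{0,1} keeps every argument non-negative
  k=0: (−1)^4·1904.9409/(144)·0.2970^4·0.9549^4 = +0.085574
  k=1: (−1)^5·1904.9409/(240)·0.2970^2·0.9549^6 = -0.530728
d^4_{1,-3}(2.5385) = +0.085574 -0.530728 = -0.445154
Phases: e^{-i·(1)·2.1456}=-0.543652-0.839311i, e^{-i·(-3)·1.7872}=+0.604453-0.796641i ⇒ D=+0.443926+0.033043i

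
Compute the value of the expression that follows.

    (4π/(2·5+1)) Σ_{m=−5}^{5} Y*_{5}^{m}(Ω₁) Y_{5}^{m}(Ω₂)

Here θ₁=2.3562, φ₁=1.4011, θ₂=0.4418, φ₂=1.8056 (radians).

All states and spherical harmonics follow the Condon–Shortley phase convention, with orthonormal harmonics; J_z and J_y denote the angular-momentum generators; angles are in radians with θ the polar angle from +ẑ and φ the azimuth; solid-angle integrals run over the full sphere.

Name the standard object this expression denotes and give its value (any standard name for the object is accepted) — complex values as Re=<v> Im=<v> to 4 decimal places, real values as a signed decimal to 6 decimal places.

This sum is the spherical-harmonic addition theorem: it equals the Legendre polynomial P_l(cos γ) of the angle γ between the two directions.
Expand P_5 via completeness: Σ_{m} conj(Y_{5,m}) at Ω₁ times Y_{5,m} at Ω₂ —
  m=-5: (0.061557, 0.054242) × (-0.006117, -0.002563) = (-0.000238, -0.000490)  (running Σ = (-0.000238, -0.000490))
  m=-4: (-0.201942, 0.162897) × (0.026181, -0.035789) = (0.000543, 0.011492)  (running Σ = (0.000305, 0.011002))
  m=-3: (-0.208640, -0.373797) × (0.111278, 0.130937) = (0.025727, -0.068914)  (running Σ = (0.026032, -0.057912))
  m=-2: (0.282514, -0.099743) × (-0.362540, 0.183979) = (-0.084072, 0.088137)  (running Σ = (-0.058040, 0.030226))
  m=-1: (-0.028684, -0.167406) × (-0.114155, -0.477206) = (-0.076613, 0.032798)  (running Σ = (-0.134652, 0.063024))
  m=0: (0.351465, -0.000000) × (-0.013961, 0.000000) = (-0.004907, 0.000000)  (running Σ = (-0.139559, 0.063024))
  m=1: (0.028684, -0.167406) × (0.114155, -0.477206) = (-0.076613, -0.032798)  (running Σ = (-0.216172, 0.030226))
  m=2: (0.282514, 0.099743) × (-0.362540, -0.183979) = (-0.084072, -0.088137)  (running Σ = (-0.300244, -0.057912))
  m=3: (0.208640, -0.373797) × (-0.111278, 0.130937) = (0.025727, 0.068914)  (running Σ = (-0.274517, 0.011002))
  m=4: (-0.201942, -0.162897) × (0.026181, 0.035789) = (0.000543, -0.011492)  (running Σ = (-0.273974, -0.000490))
  m=5: (-0.061557, 0.054242) × (0.006117, -0.002563) = (-0.000238, 0.000490)  (running Σ = (-0.274212, -0.000000))
Σ over m = (-0.274212, -0.000000); ×(4π/11) → (-0.313259, -0.000000). Real part: -0.313259

Legendre polynomial (addition theorem), -0.313259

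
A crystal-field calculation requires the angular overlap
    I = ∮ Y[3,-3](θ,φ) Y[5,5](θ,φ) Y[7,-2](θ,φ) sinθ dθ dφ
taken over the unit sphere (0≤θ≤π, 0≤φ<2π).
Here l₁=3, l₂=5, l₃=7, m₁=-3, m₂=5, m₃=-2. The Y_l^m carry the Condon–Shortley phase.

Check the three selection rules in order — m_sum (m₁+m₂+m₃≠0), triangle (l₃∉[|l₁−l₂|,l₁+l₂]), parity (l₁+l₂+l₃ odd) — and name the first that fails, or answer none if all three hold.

azimuthal sum: -3 + 5 − 2 = 0  ✓
2 ≤ 7 ≤ 8 (triangle on l)  ✓
L = 3 + 5 + 7 = 15 (odd)  ✗

parity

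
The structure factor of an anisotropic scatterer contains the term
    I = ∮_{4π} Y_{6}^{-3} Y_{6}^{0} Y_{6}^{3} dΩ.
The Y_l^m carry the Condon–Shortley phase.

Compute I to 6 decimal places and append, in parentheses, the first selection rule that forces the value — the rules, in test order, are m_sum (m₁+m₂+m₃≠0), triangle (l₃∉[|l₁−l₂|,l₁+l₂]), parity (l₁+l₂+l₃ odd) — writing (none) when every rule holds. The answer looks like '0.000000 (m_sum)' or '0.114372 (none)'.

m-sum 0 ✓  L=18 even ✓  0≤6≤12 ✓
Π(2lᵢ+1) = 13×13×13 = 2197
triangle coeff Δ(6,6,6) = 1/325909584
Σ_t [0,6]: t=0:+1/373248000 t=1:−1/1728000 t=2:+1/110592 t=3:−1/46656 t=4:+1/110592 t=5:−1/1728000 t=6:+1/373248000 = -7/1555200
(3j)²=400/46189 [(6 6 6; 0 0 0)], sign=-1
Σ_t [3,6]: t=3:−1/933120 t=4:+1/276480 t=5:−1/691200 t=6:+1/18662400 = 43/37324800
(3j)²=1849/184756 [(6 6 6; -3 0 3)], sign=-1
⇒ 4πI² = 2403700/12623809
I = (+1)√(2403700/12623809/(4π)) = 0.12309488
No selection rule forces the value: the integral is nonzero (none).

0.123095 (none)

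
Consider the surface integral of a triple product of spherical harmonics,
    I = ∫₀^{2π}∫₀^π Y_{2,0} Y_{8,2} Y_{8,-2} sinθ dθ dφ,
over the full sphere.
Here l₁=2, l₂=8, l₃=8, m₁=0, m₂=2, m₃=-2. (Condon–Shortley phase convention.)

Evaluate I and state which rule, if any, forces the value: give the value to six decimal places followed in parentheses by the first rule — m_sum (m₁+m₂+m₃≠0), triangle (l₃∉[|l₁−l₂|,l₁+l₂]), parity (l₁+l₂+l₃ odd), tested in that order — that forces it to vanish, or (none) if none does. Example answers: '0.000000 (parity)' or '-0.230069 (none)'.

Checks pass: Σm=0; 18 even; l₃=8∈[6,10].
(2·2+1)(2·8+1)(2·8+1) = 1445
Δ: 2! 2! 14! / 19! → 1/348840
sum: t=0:+1/116121600 t=1:−1/25401600 t=2:+1/116121600 = -1/45158400
3j²(2 8 8; 0 0 0) = Δ·Π!·Σ² = 24/1615  (sign -1)
sum: t=0:+1/348364800 t=1:−1/43545600 t=2:+1/116121600 = -1/87091200
3j²(2 8 8; 0 2 -2) = Δ·Π!·Σ² = 10/969  (sign -1)
combine: 4πI² = 1445·24/1615·10/969 = 80/361
take √, sign +1: I = 0.13279645
No selection rule forces the value: the integral is nonzero (none).

0.132796 (none)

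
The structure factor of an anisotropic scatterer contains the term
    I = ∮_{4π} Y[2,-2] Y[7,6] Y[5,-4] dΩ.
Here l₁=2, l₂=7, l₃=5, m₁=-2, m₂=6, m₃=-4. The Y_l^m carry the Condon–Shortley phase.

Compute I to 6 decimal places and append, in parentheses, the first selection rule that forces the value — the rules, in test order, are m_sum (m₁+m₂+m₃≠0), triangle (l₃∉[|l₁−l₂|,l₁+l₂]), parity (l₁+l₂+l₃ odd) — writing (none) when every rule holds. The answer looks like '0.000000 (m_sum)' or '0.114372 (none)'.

0.303018 (none)

Checks pass: Σm=0; 14 even; l₃=5∈[5,9].
(2·2+1)(2·7+1)(2·5+1) = 825
Δ: 4! 0! 10! / 15! → 1/15015
sum: t=2:+1/57600 = 1/57600
3j²(2 7 5; 0 0 0) = Δ·Π!·Σ² = 21/715  (sign -1)
sum: t=4:+1/8709120 = 1/8709120
3j²(2 7 5; -2 6 -4) = Δ·Π!·Σ² = 1/21  (sign -1)
combine: 4πI² = 825·21/715·1/21 = 15/13
take √, sign +1: I = 0.30301841
No selection rule forces the value: the integral is nonzero (none).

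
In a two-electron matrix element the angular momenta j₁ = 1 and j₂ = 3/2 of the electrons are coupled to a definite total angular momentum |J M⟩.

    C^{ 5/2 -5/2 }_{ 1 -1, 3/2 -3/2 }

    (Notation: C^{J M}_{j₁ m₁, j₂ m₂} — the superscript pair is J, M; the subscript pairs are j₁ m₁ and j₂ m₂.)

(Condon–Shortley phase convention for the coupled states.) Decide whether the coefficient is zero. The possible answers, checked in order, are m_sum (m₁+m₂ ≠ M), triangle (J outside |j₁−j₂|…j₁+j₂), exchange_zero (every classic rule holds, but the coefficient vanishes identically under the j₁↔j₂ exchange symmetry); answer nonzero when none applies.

m-sum: m₁+m₂ = -1+(-3/2) = -5/2, M = -5/2  ✓
triangle: |j₁−j₂| = 1/2 ≤ J = 5/2 ≤ j₁+j₂ = 5/2  ✓
exchange: j₁≠j₂ or m₁≠m₂ — the exchange symmetry imposes no constraint here
value check: CG = +1 = +1.000000 ≠ 0

nonzero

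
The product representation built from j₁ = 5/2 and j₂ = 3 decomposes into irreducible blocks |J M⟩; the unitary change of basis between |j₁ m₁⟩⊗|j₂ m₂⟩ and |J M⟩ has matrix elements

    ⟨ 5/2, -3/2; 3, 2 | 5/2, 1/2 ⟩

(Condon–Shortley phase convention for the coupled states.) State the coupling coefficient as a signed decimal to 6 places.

triangle: 3!×2!×3!/9! = 72/362880
(j±m)!: 1!×4!×5!×1!×3!×2! = 34560
prefactor² = (2J+1)×Δ×N² = 288/7
  k=2: +1/(2!×1!×2!×3!×0!×0!) = 1/24
  k=3: −1/(3!×0!×1!×2!×1!×1!) = -1/12
Σ = -1/24  ⇒  CG² = 288/7×(-1/24)² = 1/14
CG = −√(1/14) = -0.267261

-0.267261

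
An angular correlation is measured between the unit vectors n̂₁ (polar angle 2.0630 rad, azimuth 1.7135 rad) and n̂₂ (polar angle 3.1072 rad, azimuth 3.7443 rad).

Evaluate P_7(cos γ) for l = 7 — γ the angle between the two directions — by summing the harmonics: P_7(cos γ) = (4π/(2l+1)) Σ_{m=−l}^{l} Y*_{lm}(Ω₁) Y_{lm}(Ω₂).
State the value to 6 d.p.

Term-by-term m-sum for l=7 (normalisation 4π/15 = 0.837758):
  term(m=-7) = (-0.000000, -0.000000)   from Y*(Ω₁)=(0.173615, -0.111741), Y(Ω₂)=(0.000000, -0.000000)
  term(m=-6) = (0.000000, 0.000000)   from Y*(Ω₁)=(0.271453, 0.312909), Y(Ω₂)=(0.000000, -0.000000)
  term(m=-5) = (-0.000000, 0.000000)   from Y*(Ω₁)=(-0.242981, 0.280688), Y(Ω₂)=(0.000000, 0.000000)
  term(m=-4) = (0.000000, 0.000000)   from Y*(Ω₁)=(0.017043, 0.010944), Y(Ω₂)=(0.000008, 0.000007)
  term(m=-3) = (-0.000123, -0.000024)   from Y*(Ω₁)=(-0.144849, 0.317418), Y(Ω₂)=(0.000084, 0.000349)
  term(m=-2) = (0.000748, -0.000982)   from Y*(Ω₁)=(-0.134098, -0.039347), Y(Ω₂)=(-0.003157, 0.008253)
  term(m=-1) = (-0.018259, -0.036854)   from Y*(Ω₁)=(-0.041947, 0.291946), Y(Ω₂)=(-0.114878, 0.079050)
  term(m=+0) = (0.192880, 0.000000)   from Y*(Ω₁)=(-0.179502, -0.000000), Y(Ω₂)=(-1.074530, 0.000000)
  term(m=+1) = (-0.018259, 0.036854)   from Y*(Ω₁)=(0.041947, 0.291946), Y(Ω₂)=(0.114878, 0.079050)
  term(m=+2) = (0.000748, 0.000982)   from Y*(Ω₁)=(-0.134098, 0.039347), Y(Ω₂)=(-0.003157, -0.008253)
  term(m=+3) = (-0.000123, 0.000024)   from Y*(Ω₁)=(0.144849, 0.317418), Y(Ω₂)=(-0.000084, 0.000349)
  term(m=+4) = (0.000000, -0.000000)   from Y*(Ω₁)=(0.017043, -0.010944), Y(Ω₂)=(0.000008, -0.000007)
  term(m=+5) = (-0.000000, -0.000000)   from Y*(Ω₁)=(0.242981, 0.280688), Y(Ω₂)=(-0.000000, 0.000000)
  term(m=+6) = (0.000000, -0.000000)   from Y*(Ω₁)=(0.271453, -0.312909), Y(Ω₂)=(0.000000, 0.000000)
  term(m=+7) = (-0.000000, 0.000000)   from Y*(Ω₁)=(-0.173615, -0.111741), Y(Ω₂)=(-0.000000, -0.000000)
Accumulated sum (0.157612, 0.000000); after 4π/(2l+1) scaling, (0.132041, 0.000000) ⇒ P_7 = 0.132041

0.132041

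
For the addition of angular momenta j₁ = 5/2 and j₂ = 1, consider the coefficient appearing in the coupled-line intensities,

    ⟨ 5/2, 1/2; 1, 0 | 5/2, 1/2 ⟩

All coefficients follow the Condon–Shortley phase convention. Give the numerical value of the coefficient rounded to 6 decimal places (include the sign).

j₁+j₂−J=1  J+j₁−j₂=4  J−j₁+j₂=1  j₁+j₂+J+1=7
(j₁±m₁, j₂±m₂, J±M) = (3,2,1,1,3,2)
P² = 144/35
sum k=0..1:
  [0] +1/4 = 1/4
  [1] −1/6 = -1/6
S = 1/12
C² = P²·S² = 1/35 ; C = +0.169031

+√(1/35) = +0.169031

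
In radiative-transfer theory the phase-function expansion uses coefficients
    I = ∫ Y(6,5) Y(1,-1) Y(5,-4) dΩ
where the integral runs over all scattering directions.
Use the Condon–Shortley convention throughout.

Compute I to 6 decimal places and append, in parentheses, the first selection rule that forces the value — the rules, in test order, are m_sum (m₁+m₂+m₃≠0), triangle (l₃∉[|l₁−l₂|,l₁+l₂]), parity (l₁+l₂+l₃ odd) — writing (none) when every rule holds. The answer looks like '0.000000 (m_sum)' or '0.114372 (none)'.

-0.303018 (none)

Checks pass: Σm=0; 12 even; l₃=5∈[5,7].
(2·6+1)(2·1+1)(2·5+1) = 429
Δ: 2! 10! 0! / 13! → 1/858
sum: t=1:−1/14400 = -1/14400
3j²(6 1 5; 0 0 0) = Δ·Π!·Σ² = 6/143  (sign +1)
sum: t=0:+1/725760 = 1/725760
3j²(6 1 5; 5 -1 -4) = Δ·Π!·Σ² = 5/78  (sign -1)
combine: 4πI² = 429·6/143·5/78 = 15/13
take √, sign -1: I = -0.30301841
No selection rule forces the value: the integral is nonzero (none).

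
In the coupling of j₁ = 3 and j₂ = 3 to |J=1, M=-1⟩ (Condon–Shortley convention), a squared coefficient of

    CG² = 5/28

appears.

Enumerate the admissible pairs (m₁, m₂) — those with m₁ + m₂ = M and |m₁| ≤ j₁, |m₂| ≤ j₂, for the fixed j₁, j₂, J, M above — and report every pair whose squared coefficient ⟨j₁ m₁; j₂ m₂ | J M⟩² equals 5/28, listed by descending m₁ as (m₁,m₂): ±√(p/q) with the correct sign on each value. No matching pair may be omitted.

(1,-2): −√(5/28); (-2,1): +√(5/28)

Admissible pairs with m₁+m₂ = M = -1: (-3,2), (-2,1), (-1,0), (0,-1), (1,-2), (2,-3)
  (m₁,m₂)=(2,-3): CG² = 3/28, CG = +√(3/28)
  (m₁,m₂)=(1,-2): CG² = 5/28, CG = −√(5/28)   ← matches the target
  (m₁,m₂)=(0,-1): CG² = 3/14, CG = +√(3/14)
  (m₁,m₂)=(-1,0): CG² = 3/14, CG = −√(3/14)
  (m₁,m₂)=(-2,1): CG² = 5/28, CG = +√(5/28)   ← matches the target
  (m₁,m₂)=(-3,2): CG² = 3/28, CG = −√(3/28)
Pairs with CG² = 5/28: (1,-2): −√(5/28); (-2,1): +√(5/28)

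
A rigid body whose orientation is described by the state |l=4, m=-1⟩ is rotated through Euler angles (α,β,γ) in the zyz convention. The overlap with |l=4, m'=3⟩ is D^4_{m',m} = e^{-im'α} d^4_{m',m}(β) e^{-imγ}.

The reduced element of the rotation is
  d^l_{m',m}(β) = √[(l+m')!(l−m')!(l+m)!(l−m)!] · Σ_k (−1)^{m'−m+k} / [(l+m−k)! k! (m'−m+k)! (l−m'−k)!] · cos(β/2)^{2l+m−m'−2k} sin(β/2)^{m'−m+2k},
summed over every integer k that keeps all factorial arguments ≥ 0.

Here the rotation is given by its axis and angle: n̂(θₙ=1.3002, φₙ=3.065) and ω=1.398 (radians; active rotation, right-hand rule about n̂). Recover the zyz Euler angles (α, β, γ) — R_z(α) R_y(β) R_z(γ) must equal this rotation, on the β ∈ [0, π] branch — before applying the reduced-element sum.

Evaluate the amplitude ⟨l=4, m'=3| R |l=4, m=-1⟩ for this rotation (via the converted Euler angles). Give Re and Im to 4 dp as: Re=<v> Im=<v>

Re=0.4590 Im=-0.0627

Axis–angle → zyz. n̂ = (sinθₙcosφₙ, sinθₙsinφₙ, cosθₙ) = (-0.960787, +0.073733, +0.267306), ω = 1.3980.
R = I cosω + sinω [n̂]ₓ + (1−cosω) n̂n̂ᵀ gives
  R = [+0.936331, -0.321987, -0.140031; +0.204664, +0.176440, +0.962799; -0.285302, -0.930158, +0.231105]
β = atan2(√(R₁₃²+R₂₃²), R₃₃) = 1.337583; α = atan2(R₂₃, R₁₃) mod 2π = 1.715225; γ = atan2(R₃₂, −R₃₁) mod 2π = 5.010003
D^4_{3,-1}(1.7152,1.3376,5.0100) = e^{-i·3·1.7152}·d^4_{3,-1}(1.3376)·e^{-i·-1·5.0100}. Compute d first:
With c≡cos(β/2)=0.784571 and s≡sin(β/2)=0.620038, N=[5040·1·6·120]^{1/2}=1904.940944
k: max(0,(-1)−(3))=0 … min(4+(-1),4−(3))=1
  k=0: (−1)^4·1904.9409/(144)·0.7846^4·0.6200^4 = +0.740838
  k=1: (−1)^5·1904.9409/(240)·0.7846^2·0.6200^6 = -0.277617
d^4_{3,-1}(1.3376) = +0.740838 -0.277617 = +0.463221
D = (+0.419856+0.907591i)·(+0.463221)·(+0.293240-0.956039i) = +0.458964-0.062654i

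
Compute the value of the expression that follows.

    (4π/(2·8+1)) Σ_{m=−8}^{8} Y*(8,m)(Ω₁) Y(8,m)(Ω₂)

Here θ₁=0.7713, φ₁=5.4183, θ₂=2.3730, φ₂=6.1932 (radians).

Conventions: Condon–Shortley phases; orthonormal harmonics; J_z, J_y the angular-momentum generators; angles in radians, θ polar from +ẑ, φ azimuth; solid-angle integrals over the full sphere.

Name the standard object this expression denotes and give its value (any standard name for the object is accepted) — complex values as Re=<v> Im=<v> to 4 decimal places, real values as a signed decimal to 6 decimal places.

Legendre polynomial (addition theorem), +0.033731

This sum is the spherical-harmonic addition theorem: it equals the Legendre polynomial P_l(cos γ) of the angle γ between the two directions.
Term-by-term m-sum for l=8 (normalisation 4π/17 = 0.739198):
  m=-8: (+0.023116-0.017064i) × (+0.021126+0.018525i) = +0.000804+0.000068i  (running Σ = +0.000804+0.000068i)
  m=-7: (+0.115130+0.026834i) × (-0.093926-0.068468i) = -0.008976-0.010403i  (running Σ = -0.008172-0.010335i)
  m=-6: (+0.133043+0.257483i) × (+0.245946+0.147398i) = -0.005231+0.082937i  (running Σ = -0.013403+0.072602i)
  m=-5: (-0.171026+0.418490i) × (-0.405975-0.196071i) = +0.151486-0.136363i  (running Σ = +0.138083-0.063761i)
  m=-4: (-0.365129+0.120169i) × (+0.363969+0.136975i) = -0.149356-0.006276i  (running Σ = -0.011272-0.070037i)
  m=-3: (+0.010689+0.006509i) × (+0.004179+0.001156i) = +0.000037+0.000040i  (running Σ = -0.011235-0.069997i)
  m=-2: (+0.059525+0.371272i) × (-0.368062-0.066965i) = +0.002953-0.140637i  (running Σ = -0.008282-0.210635i)
  m=-1: (-0.112073+0.131473i) × (+0.180029+0.016244i) = -0.022312+0.021848i  (running Σ = -0.030594-0.188786i)
  m=0: (+0.328870-0.000000i) × (+0.324810+0.000000i) = +0.106820+0.000000i  (running Σ = +0.076226-0.188786i)
  m=1: (+0.112073+0.131473i) × (-0.180029+0.016244i) = -0.022312-0.021848i  (running Σ = +0.053914-0.210635i)
  m=2: (+0.059525-0.371272i) × (-0.368062+0.066965i) = +0.002953+0.140637i  (running Σ = +0.056867-0.069997i)
  m=3: (-0.010689+0.006509i) × (-0.004179+0.001156i) = +0.000037-0.000040i  (running Σ = +0.056905-0.070037i)
  m=4: (-0.365129-0.120169i) × (+0.363969-0.136975i) = -0.149356+0.006276i  (running Σ = -0.092451-0.063761i)
  m=5: (+0.171026+0.418490i) × (+0.405975-0.196071i) = +0.151486+0.136363i  (running Σ = +0.059035+0.072602i)
  m=6: (+0.133043-0.257483i) × (+0.245946-0.147398i) = -0.005231-0.082937i  (running Σ = +0.053804-0.010335i)
  m=7: (-0.115130+0.026834i) × (+0.093926-0.068468i) = -0.008976+0.010403i  (running Σ = +0.044828+0.000068i)
  m=8: (+0.023116+0.017064i) × (+0.021126-0.018525i) = +0.000804-0.000068i  (running Σ = +0.045632+0.000000i)
Accumulated sum +0.045632+0.000000i; after 4π/(2l+1) scaling, +0.033731+0.000000i ⇒ P_8 = 0.033731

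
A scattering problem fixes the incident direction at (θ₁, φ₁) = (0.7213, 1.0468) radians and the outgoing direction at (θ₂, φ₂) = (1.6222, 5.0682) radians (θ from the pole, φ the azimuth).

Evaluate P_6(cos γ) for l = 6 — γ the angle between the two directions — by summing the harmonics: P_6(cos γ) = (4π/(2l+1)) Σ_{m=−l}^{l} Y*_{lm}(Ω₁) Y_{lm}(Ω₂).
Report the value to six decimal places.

0.331224

Summing Y*_{l m}(θ₁,φ₁)·Y_{l m}(θ₂,φ₂) over m ∈ [−6, 6]; prefactor 4π/(2·6+1) = 0.966644:
  m=-6: (0.040060, -0.000096) × (0.256231, 0.405023) = (0.010303, 0.016201)  (running Σ = (0.010303, 0.016201))
  m=-5: (0.078633, -0.136823) × (-0.083572, 0.017661) = (-0.004155, 0.012823)  (running Σ = (0.006148, 0.029024))
  m=-4: (-0.176994, -0.305440) × (-0.050661, 0.340849) = (0.113076, -0.044854)  (running Σ = (0.119224, -0.015830))
  m=-3: (-0.451204, 0.000538) × (-0.086757, -0.047775) = (0.039171, 0.021510)  (running Σ = (0.158395, 0.005679))
  m=-2: (-0.095289, 0.165349) × (-0.234366, 0.202106) = (-0.011086, -0.058011)  (running Σ = (0.147310, -0.052331))
  m=-1: (-0.145498, -0.251778) × (-0.036239, -0.097513) = (-0.019279, 0.023312)  (running Σ = (0.128030, -0.029019))
  m=0: (-0.288293, -0.000000) × (-0.300364, 0.000000) = (0.086593, 0.000000)  (running Σ = (0.214623, -0.029019))
  m=1: (0.145498, -0.251778) × (0.036239, -0.097513) = (-0.019279, -0.023312)  (running Σ = (0.195344, -0.052331))
  m=2: (-0.095289, -0.165349) × (-0.234366, -0.202106) = (-0.011086, 0.058011)  (running Σ = (0.184259, 0.005679))
  m=3: (0.451204, 0.000538) × (0.086757, -0.047775) = (0.039171, -0.021510)  (running Σ = (0.223430, -0.015830))
  m=4: (-0.176994, 0.305440) × (-0.050661, -0.340849) = (0.113076, 0.044854)  (running Σ = (0.336506, 0.029024))
  m=5: (-0.078633, -0.136823) × (0.083572, 0.017661) = (-0.004155, -0.012823)  (running Σ = (0.332351, 0.016201))
  m=6: (0.040060, 0.000096) × (0.256231, -0.405023) = (0.010303, -0.016201)  (running Σ = (0.342654, 0.000000))
Total Σ_m = (0.342654, 0.000000). Multiply by 0.966644: (0.331224, 0.000000). P_6(cos γ) = 0.331224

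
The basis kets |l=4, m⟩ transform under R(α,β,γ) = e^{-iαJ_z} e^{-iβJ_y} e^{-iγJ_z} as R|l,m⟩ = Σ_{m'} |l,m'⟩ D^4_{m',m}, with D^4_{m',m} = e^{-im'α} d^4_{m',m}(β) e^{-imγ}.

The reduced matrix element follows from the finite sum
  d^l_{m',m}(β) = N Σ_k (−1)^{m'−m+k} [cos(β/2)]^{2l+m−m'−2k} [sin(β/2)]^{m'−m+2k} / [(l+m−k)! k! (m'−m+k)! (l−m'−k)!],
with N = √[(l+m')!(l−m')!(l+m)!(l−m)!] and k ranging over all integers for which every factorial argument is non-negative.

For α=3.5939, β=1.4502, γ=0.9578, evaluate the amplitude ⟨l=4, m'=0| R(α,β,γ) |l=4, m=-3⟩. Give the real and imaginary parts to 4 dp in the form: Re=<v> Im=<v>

D^4_{0,-3}(3.5939,1.4502,0.9578) = e^{-i·0·3.5939}·d^4_{0,-3}(1.4502)·e^{-i·-3·0.9578}. Compute d first:
c=cos(1.450200/2)=0.748433, s=sin(1.450200/2)=0.663210; N=√[24·24·1·5040]=1703.830978
Admissible k: 0..1 (factorial args all ≥0)
  k=0: (−1)^3·1703.8310/(144)·0.7484^5·0.6632^3 = -0.810555
  k=1: (−1)^4·1703.8310/(144)·0.7484^3·0.6632^5 = +0.636472
d^4_{0,-3}(1.4502) = -0.810555 +0.636472 = -0.174084
D = (+1.000000+0.000000i)·(-0.174084)·(-0.964251+0.264989i) = +0.167860-0.046130i

Re=0.1679 Im=-0.0461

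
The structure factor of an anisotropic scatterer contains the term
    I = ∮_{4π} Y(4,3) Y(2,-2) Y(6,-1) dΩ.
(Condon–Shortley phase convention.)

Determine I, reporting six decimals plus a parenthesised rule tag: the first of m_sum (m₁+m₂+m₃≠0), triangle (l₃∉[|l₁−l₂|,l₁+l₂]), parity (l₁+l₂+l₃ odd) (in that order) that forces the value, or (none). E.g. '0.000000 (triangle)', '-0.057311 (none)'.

-0.035563 (none)

Checks pass: Σm=0; 12 even; l₃=6∈[2,6].
(2·4+1)(2·2+1)(2·6+1) = 585
Δ: 0! 8! 4! / 13! → 1/6435
sum: t=0:+1/2304 = 1/2304
3j²(4 2 6; 0 0 0) = Δ·Π!·Σ² = 5/143  (sign +1)
sum: t=0:+1/120960 = 1/120960
3j²(4 2 6; 3 -2 -1) = Δ·Π!·Σ² = 1/1287  (sign -1)
combine: 4πI² = 585·5/143·1/1287 = 25/1573
take √, sign -1: I = -0.03556319
No selection rule forces the value: the integral is nonzero (none).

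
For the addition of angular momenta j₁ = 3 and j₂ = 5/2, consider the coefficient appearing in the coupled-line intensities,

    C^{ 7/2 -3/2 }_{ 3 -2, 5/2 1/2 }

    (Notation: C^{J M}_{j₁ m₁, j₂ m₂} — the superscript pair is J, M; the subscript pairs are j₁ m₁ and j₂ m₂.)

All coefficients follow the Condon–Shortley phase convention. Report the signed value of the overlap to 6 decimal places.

triangle: 2!×4!×3!/10! = 288/3628800
(j±m)!: 1!×5!×3!×2!×2!×5! = 345600
prefactor² = (2J+1)×Δ×N² = 1536/7
  k=1: −1/(1!×1!×4!×2!×0!×1!) = -1/48
  k=2: +1/(2!×0!×3!×1!×1!×2!) = 1/24
Σ = 1/48  ⇒  CG² = 1536/7×(1/48)² = 2/21
CG = +√(2/21) = +0.308607

+0.308607  (= +√(2/21))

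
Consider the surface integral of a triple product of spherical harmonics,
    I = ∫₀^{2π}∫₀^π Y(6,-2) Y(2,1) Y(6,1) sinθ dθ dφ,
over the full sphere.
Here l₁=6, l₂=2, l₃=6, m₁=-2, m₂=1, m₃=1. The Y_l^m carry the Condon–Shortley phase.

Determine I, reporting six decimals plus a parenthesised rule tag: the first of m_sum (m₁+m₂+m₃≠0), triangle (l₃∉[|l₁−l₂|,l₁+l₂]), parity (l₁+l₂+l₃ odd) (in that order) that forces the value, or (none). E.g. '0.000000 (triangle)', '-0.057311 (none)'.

0.088837 (none)

m-sum 0 ✓  L=14 even ✓  4≤6≤8 ✓
Π(2lᵢ+1) = 13×5×13 = 845
triangle coeff Δ(6,2,6) = 1/90090
Σ_t [0,2]: t=0:+1/69120 t=1:−1/14400 t=2:+1/69120 = -7/172800
(3j)²=14/715 [(6 2 6; 0 0 0)], sign=-1
Σ_t [1,2]: t=1:−1/60480 t=2:+1/34560 = 1/80640
(3j)²=6/1001 [(6 2 6; -2 1 1)], sign=-1
⇒ 4πI² = 12/121
I = (+1)√(12/121/(4π)) = 0.08883682
No selection rule forces the value: the integral is nonzero (none).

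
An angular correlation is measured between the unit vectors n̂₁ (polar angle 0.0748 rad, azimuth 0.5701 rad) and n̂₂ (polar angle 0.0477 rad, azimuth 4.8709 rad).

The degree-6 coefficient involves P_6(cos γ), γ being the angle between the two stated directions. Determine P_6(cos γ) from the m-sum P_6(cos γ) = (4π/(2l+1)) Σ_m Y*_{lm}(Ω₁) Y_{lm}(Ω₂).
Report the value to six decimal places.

Term-by-term m-sum for l=6 (normalisation 4π/13 = 0.966644):
  [-6]  conj(Y_{6,-6})(Ω₁) = -0.00000 - 0.00000j ; Y_{6,-6}(Ω₂) = -0.00000 + 0.00000j ; Δ = 0.00000 - 0.00000j
  [-5]  conj(Y_{6,-5})(Ω₁) = -0.00000 + 0.00000j ; Y_{6,-5}(Ω₂) = 0.00000 + 0.00000j ; Δ = -0.00000 - 0.00000j
  [-4]  conj(Y_{6,-4})(Ω₁) = -0.00007 + 0.00008j ; Y_{6,-4}(Ω₂) = 0.00001 - 0.00001j ; Δ = -0.00000 + 0.00000j
  [-3]  conj(Y_{6,-3})(Ω₁) = -0.00030 + 0.00213j ; Y_{6,-3}(Ω₂) = -0.00026 - 0.00050j ; Δ = 0.00000 - 0.00000j
  [-2]  conj(Y_{6,-2})(Ω₁) = 0.01194 + 0.02600j ; Y_{6,-2}(Ω₂) = -0.01118 + 0.00367j ; Δ = -0.00023 - 0.00025j
  [-1]  conj(Y_{6,-1})(Ω₁) = 0.20159 + 0.12924j ; Y_{6,-1}(Ω₂) = 0.02452 + 0.15342j ; Δ = -0.01488 + 0.03410j
  [+0]  conj(Y_{6,0})(Ω₁) = 0.95821 + 0.00000j ; Y_{6,0}(Ω₂) = 0.99295 + 0.00000j ; Δ = 0.95146 + 0.00000j
  [+1]  conj(Y_{6,1})(Ω₁) = -0.20159 + 0.12924j ; Y_{6,1}(Ω₂) = -0.02452 + 0.15342j ; Δ = -0.01488 - 0.03410j
  [+2]  conj(Y_{6,2})(Ω₁) = 0.01194 - 0.02600j ; Y_{6,2}(Ω₂) = -0.01118 - 0.00367j ; Δ = -0.00023 + 0.00025j
  [+3]  conj(Y_{6,3})(Ω₁) = 0.00030 + 0.00213j ; Y_{6,3}(Ω₂) = 0.00026 - 0.00050j ; Δ = 0.00000 + 0.00000j
  [+4]  conj(Y_{6,4})(Ω₁) = -0.00007 - 0.00008j ; Y_{6,4}(Ω₂) = 0.00001 + 0.00001j ; Δ = -0.00000 - 0.00000j
  [+5]  conj(Y_{6,5})(Ω₁) = 0.00000 + 0.00000j ; Y_{6,5}(Ω₂) = -0.00000 + 0.00000j ; Δ = -0.00000 + 0.00000j
  [+6]  conj(Y_{6,6})(Ω₁) = -0.00000 + 0.00000j ; Y_{6,6}(Ω₂) = -0.00000 - 0.00000j ; Δ = 0.00000 + 0.00000j
Total Σ_m = 0.92123 - 0.00000j. Multiply by 0.966644: 0.89050 - 0.00000j. P_6(cos γ) = 0.890504

0.890504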